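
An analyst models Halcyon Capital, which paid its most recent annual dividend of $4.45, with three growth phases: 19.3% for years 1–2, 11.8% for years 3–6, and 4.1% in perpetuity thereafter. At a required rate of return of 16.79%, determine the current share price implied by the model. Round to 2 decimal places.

$57.85

Three-stage DDM. Project D₁…D_6; terminal Gordon value at t=6 with g = 0.041; discount at r = 0.1679.
D_1 = 5.3089
D_2 = 6.3335
D_3 = 7.0808
D_4 = 7.9163
D_5 = 8.8505
D_6 = 9.8948
TV_6 = 10.3005/(0.1679−0.041) = 81.1703
P₀ = Σ Dₜ/(1+r)ᵗ + TV_6/(1+r)^6 = 57.8476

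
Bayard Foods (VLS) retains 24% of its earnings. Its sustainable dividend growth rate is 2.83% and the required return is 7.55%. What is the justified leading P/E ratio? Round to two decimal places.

Payout ratio b = 1 − 0.24 = 0.76.
Justified leading P/E = b/(r−g) = 0.76/(0.0755−0.0283) = 16.1017

16.10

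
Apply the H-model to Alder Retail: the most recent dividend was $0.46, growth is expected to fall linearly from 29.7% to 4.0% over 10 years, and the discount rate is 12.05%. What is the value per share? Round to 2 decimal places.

$13.29

H-model: P₀ = D₀[(1+g_L) + H(g_S−g_L)]/(r−g_L), with H = 10/2 = 5.
P₀ = 0.46 × [(1+0.04) + 5×(0.297−0.04)] / (0.1205−0.04)
   = 0.46 × 2.3250 / 0.0805 = 13.2857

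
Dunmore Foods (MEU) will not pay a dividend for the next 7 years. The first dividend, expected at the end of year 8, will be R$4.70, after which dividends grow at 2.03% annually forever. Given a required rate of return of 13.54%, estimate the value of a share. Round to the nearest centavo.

R$16.79

Deferred-dividend DDM. At t=7 the remaining stream is a growing perpetuity with first payment D_8 = 4.70.
V_7 = D_8/(r−g) = 4.70/(0.1354−0.0203) = 40.8341
P₀ = V_7/(1+r)^7 = 40.8341/(1+0.1354)^7 = 16.7873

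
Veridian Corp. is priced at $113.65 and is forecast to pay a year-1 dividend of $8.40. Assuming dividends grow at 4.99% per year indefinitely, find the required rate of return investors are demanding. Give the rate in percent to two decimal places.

Rearranging the constant-growth DDM: r = D₁/P₀ + g.
r = 8.4000 / 113.65 + 0.0499 = 0.07391 + 0.0499 = 0.12381

12.38%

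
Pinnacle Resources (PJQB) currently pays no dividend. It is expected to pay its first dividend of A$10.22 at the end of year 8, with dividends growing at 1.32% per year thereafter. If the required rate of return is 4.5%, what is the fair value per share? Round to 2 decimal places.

A$236.16

Deferred-dividend DDM. At t=7 the remaining stream is a growing perpetuity with first payment D_8 = 10.22.
V_7 = D_8/(r−g) = 10.22/(0.045−0.0132) = 321.3836
P₀ = V_7/(1+r)^7 = 321.3836/(1+0.045)^7 = 236.1619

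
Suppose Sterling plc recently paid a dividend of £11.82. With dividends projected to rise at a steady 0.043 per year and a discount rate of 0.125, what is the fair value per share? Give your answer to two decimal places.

Gordon growth model: P₀ = D₁/(r − g). D₁ = 11.82 × (1 + 0.043) = 12.3283.
P₀ = 12.3283 / (0.125 − 0.043) = 12.3283 / 0.082 = 150.3446

£150.34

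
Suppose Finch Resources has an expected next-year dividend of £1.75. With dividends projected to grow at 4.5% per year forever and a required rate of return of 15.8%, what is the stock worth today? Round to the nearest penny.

Gordon growth model: P₀ = D₁/(r − g), with D₁ = 1.75 given directly.
P₀ = 1.7500 / (0.158 − 0.045) = 1.7500 / 0.113 = 15.4867

£15.49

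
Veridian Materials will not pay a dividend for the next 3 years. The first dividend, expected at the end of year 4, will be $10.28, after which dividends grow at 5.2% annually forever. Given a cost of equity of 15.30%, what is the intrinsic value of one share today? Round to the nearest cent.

Deferred-dividend DDM. At t=3 the remaining stream is a growing perpetuity with first payment D_4 = 10.28.
V_3 = D_4/(r−g) = 10.28/(0.153−0.052) = 101.7822
P₀ = V_3/(1+r)^3 = 101.7822/(1+0.153)^3 = 66.4024

$66.40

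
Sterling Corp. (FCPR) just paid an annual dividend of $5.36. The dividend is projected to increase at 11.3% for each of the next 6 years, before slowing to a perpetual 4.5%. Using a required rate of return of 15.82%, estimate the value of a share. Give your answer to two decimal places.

Two-stage DDM. Project D₁…D_6 at 0.113, terminal growth 0.045, discount at r = 0.1582.
D_1 = 5.9657
D_2 = 6.6398
D_3 = 7.3901
D_4 = 8.2252
D_5 = 9.1546
D_6 = 10.1891
Terminal value at t=6: TV = D_7/(r−g) = 10.6476/(0.1582−0.045) = 94.0601
P₀ = 5.9657/(1+0.1582)^1 + 6.6398/(1+0.1582)^2 + 7.3901/(1+0.1582)^3 + 8.2252/(1+0.1582)^4 + 9.1546/(1+0.1582)^5 + 10.1891/(1+0.1582)^6 + 94.0601/(1+0.1582)^6 = 67.0097

$67.01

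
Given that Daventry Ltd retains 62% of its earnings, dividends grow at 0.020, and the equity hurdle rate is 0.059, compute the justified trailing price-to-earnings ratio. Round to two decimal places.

9.94

Payout ratio b = 1 − 0.62 = 0.38.
Justified trailing P/E = b(1+g)/(r−g) = 0.38×(1+0.02)/(0.059−0.02) = 9.9385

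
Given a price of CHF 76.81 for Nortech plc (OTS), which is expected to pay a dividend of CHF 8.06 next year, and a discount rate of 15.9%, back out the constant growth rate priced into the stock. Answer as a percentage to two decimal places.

From P₀ = D₁/(r − g), the implied growth is g = r − D₁/P₀.
g = 0.159 − 8.06/76.81 = 0.159 − 0.10493 = 0.05407

5.41%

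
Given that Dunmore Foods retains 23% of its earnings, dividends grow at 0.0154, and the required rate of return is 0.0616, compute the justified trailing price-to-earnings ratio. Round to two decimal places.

Payout ratio b = 1 − 0.23 = 0.77.
Justified trailing P/E = b(1+g)/(r−g) = 0.77×(1+0.0154)/(0.0616−0.0154) = 16.9233

16.92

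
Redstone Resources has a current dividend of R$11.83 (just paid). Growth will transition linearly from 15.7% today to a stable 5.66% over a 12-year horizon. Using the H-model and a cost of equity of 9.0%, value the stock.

R$587.60

H-model: P₀ = D₀[(1+g_L) + H(g_S−g_L)]/(r−g_L), with H = 12/2 = 6.
P₀ = 11.83 × [(1+0.0566) + 6×(0.157−0.0566)] / (0.09−0.0566)
   = 11.83 × 1.6590 / 0.0334 = 587.6039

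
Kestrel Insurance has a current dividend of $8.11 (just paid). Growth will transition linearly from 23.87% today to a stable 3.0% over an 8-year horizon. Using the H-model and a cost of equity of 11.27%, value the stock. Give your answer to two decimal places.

$182.87

H-model: P₀ = D₀[(1+g_L) + H(g_S−g_L)]/(r−g_L), with H = 8/2 = 4.
P₀ = 8.11 × [(1+0.03) + 4×(0.2387−0.03)] / (0.1127−0.03)
   = 8.11 × 1.8648 / 0.0827 = 182.8722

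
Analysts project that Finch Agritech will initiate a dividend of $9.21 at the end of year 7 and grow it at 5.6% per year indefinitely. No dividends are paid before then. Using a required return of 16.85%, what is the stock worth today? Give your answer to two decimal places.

Deferred-dividend DDM. At t=6 the remaining stream is a growing perpetuity with first payment D_7 = 9.21.
V_6 = D_7/(r−g) = 9.21/(0.1685−0.056) = 81.8667
P₀ = V_6/(1+r)^6 = 81.8667/(1+0.1685)^6 = 32.1614

$32.16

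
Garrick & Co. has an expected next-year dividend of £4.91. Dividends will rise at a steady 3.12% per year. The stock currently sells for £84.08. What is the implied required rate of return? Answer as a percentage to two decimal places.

Rearranging the constant-growth DDM: r = D₁/P₀ + g.
r = 4.9100 / 84.08 + 0.0312 = 0.05840 + 0.0312 = 0.08960

8.96%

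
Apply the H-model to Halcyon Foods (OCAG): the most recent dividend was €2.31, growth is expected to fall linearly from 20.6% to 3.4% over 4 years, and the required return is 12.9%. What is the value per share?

H-model: P₀ = D₀[(1+g_L) + H(g_S−g_L)]/(r−g_L), with H = 4/2 = 2.
P₀ = 2.31 × [(1+0.034) + 2×(0.206−0.034)] / (0.129−0.034)
   = 2.31 × 1.3780 / 0.095 = 33.5072

€33.51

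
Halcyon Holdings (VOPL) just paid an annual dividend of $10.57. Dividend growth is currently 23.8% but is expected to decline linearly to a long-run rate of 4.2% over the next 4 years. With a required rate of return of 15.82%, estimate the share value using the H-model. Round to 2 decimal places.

H-model: P₀ = D₀[(1+g_L) + H(g_S−g_L)]/(r−g_L), with H = 4/2 = 2.
P₀ = 10.57 × [(1+0.042) + 2×(0.238−0.042)] / (0.1582−0.042)
   = 10.57 × 1.4340 / 0.1162 = 130.4422

$130.44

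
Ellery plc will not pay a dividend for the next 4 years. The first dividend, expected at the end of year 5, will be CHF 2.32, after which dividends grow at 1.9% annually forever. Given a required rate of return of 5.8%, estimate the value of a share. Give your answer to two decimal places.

Deferred-dividend DDM. At t=4 the remaining stream is a growing perpetuity with first payment D_5 = 2.32.
V_4 = D_5/(r−g) = 2.32/(0.058−0.019) = 59.4872
P₀ = V_4/(1+r)^4 = 59.4872/(1+0.058)^4 = 47.4767

CHF 47.48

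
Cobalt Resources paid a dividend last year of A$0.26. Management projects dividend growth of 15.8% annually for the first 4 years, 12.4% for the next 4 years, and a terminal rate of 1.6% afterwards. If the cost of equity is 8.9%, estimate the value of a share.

A$7.91

Three-stage DDM. Project D₁…D_8; terminal Gordon value at t=8 with g = 0.016; discount at r = 0.089.
D_1 = 0.3011
D_2 = 0.3487
D_3 = 0.4037
D_4 = 0.4675
D_5 = 0.5255
D_6 = 0.5907
D_7 = 0.6639
D_8 = 0.7462
TV_8 = 0.7582/(0.089−0.016) = 10.3859
P₀ = Σ Dₜ/(1+r)ᵗ + TV_8/(1+r)^8 = 7.9063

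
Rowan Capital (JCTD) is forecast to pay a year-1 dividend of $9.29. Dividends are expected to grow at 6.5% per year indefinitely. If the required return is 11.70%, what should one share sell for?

$178.65

Gordon growth model: P₀ = D₁/(r − g), with D₁ = 9.29 given directly.
P₀ = 9.2900 / (0.117 − 0.065) = 9.2900 / 0.052 = 178.6538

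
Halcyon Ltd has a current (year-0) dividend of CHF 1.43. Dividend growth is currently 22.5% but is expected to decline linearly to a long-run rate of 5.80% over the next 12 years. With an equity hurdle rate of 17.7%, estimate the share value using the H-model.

H-model: P₀ = D₀[(1+g_L) + H(g_S−g_L)]/(r−g_L), with H = 12/2 = 6.
P₀ = 1.43 × [(1+0.058) + 6×(0.225−0.058)] / (0.177−0.058)
   = 1.43 × 2.0600 / 0.119 = 24.7546

CHF 24.75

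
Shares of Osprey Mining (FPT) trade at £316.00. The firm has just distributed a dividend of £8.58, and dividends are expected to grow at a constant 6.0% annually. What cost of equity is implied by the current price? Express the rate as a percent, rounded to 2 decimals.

Rearranging the constant-growth DDM: r = D₁/P₀ + g.
D₁ = 8.58 × (1 + 0.06) = 9.0948.
r = 9.0948 / 316.00 + 0.06 = 0.02878 + 0.06 = 0.08878

8.88%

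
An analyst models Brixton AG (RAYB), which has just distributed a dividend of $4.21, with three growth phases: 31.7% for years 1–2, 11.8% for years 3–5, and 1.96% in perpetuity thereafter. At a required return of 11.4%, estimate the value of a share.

Three-stage DDM. Project D₁…D_5; terminal Gordon value at t=5 with g = 0.0196; discount at r = 0.114.
D_1 = 5.5446
D_2 = 7.3022
D_3 = 8.1639
D_4 = 9.1272
D_5 = 10.2042
TV_5 = 10.4042/(0.114−0.0196) = 110.2140
P₀ = Σ Dₜ/(1+r)ᵗ + TV_5/(1+r)^5 = 92.8816

$92.88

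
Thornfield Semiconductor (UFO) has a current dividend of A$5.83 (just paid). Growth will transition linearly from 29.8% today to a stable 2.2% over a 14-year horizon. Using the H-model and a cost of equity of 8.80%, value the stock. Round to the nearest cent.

H-model: P₀ = D₀[(1+g_L) + H(g_S−g_L)]/(r−g_L), with H = 14/2 = 7.
P₀ = 5.83 × [(1+0.022) + 7×(0.298−0.022)] / (0.088−0.022)
   = 5.83 × 2.9540 / 0.066 = 260.9367

A$260.94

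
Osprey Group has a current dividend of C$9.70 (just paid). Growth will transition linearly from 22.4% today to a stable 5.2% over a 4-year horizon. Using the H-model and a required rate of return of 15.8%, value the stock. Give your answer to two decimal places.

C$127.75

H-model: P₀ = D₀[(1+g_L) + H(g_S−g_L)]/(r−g_L), with H = 4/2 = 2.
P₀ = 9.70 × [(1+0.052) + 2×(0.224−0.052)] / (0.158−0.052)
   = 9.70 × 1.3960 / 0.106 = 127.7472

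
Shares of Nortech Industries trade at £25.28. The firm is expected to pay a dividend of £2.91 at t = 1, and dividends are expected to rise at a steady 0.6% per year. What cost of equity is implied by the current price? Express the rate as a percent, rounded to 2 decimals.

12.11%

Rearranging the constant-growth DDM: r = D₁/P₀ + g.
r = 2.9100 / 25.28 + 0.006 = 0.11511 + 0.006 = 0.12111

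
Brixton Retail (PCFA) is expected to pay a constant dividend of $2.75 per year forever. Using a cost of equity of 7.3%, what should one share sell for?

Zero-growth DDM (perpetuity): P₀ = D/r = 2.75 / 0.073 = 37.6712

$37.67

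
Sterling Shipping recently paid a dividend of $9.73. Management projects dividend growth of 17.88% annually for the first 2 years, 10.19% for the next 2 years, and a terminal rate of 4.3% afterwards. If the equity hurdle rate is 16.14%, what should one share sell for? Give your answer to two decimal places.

$117.92

Three-stage DDM. Project D₁…D_4; terminal Gordon value at t=4 with g = 0.043; discount at r = 0.1614.
D_1 = 11.4697
D_2 = 13.5205
D_3 = 14.8983
D_4 = 16.4164
TV_4 = 17.1223/(0.1614−0.043) = 144.6139
P₀ = Σ Dₜ/(1+r)ᵗ + TV_4/(1+r)^4 = 117.9173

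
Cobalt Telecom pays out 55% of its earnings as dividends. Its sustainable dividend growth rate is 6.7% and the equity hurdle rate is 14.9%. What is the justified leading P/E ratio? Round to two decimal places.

Justified leading P/E = b/(r−g) = 0.55/(0.149−0.067) = 6.7073

6.71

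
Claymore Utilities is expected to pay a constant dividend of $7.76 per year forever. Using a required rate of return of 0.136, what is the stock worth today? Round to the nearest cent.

Zero-growth DDM (perpetuity): P₀ = D/r = 7.76 / 0.136 = 57.0588

$57.06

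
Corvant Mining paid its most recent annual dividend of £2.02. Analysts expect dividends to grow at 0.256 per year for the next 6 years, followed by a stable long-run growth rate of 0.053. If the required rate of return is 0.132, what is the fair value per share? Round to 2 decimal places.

£67.95

Two-stage DDM. Project D₁…D_6 at 0.256, terminal growth 0.053, discount at r = 0.132.
D_1 = 2.5371
D_2 = 3.1866
D_3 = 4.0024
D_4 = 5.0270
D_5 = 6.3139
D_6 = 7.9303
Terminal value at t=6: TV = D_7/(r−g) = 8.3506/(0.132−0.053) = 105.7038
P₀ = 2.5371/(1+0.132)^1 + 3.1866/(1+0.132)^2 + 4.0024/(1+0.132)^3 + 5.0270/(1+0.132)^4 + 6.3139/(1+0.132)^5 + 7.9303/(1+0.132)^6 + 105.7038/(1+0.132)^6 = 67.9500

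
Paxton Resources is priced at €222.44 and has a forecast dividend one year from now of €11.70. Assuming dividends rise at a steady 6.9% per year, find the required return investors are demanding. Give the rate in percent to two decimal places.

Rearranging the constant-growth DDM: r = D₁/P₀ + g.
r = 11.7000 / 222.44 + 0.069 = 0.05260 + 0.069 = 0.12160

12.16%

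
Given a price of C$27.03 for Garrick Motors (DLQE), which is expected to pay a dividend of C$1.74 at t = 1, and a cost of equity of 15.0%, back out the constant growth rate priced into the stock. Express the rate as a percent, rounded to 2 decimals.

8.56%

From P₀ = D₁/(r − g), the implied growth is g = r − D₁/P₀.
g = 0.15 − 1.74/27.03 = 0.15 − 0.06437 = 0.08563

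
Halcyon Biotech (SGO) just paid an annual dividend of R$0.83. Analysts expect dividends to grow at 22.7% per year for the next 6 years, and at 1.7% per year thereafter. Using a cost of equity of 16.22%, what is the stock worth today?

Two-stage DDM. Project D₁…D_6 at 0.227, terminal growth 0.017, discount at r = 0.1622.
D_1 = 1.0184
D_2 = 1.2496
D_3 = 1.5332
D_4 = 1.8813
D_5 = 2.3083
D_6 = 2.8323
Terminal value at t=6: TV = D_7/(r−g) = 2.8805/(0.1622−0.017) = 19.8381
P₀ = 1.0184/(1+0.1622)^1 + 1.2496/(1+0.1622)^2 + 1.5332/(1+0.1622)^3 + 1.8813/(1+0.1622)^4 + 2.3083/(1+0.1622)^5 + 2.8323/(1+0.1622)^6 + 19.8381/(1+0.1622)^6 = 14.0977

R$14.10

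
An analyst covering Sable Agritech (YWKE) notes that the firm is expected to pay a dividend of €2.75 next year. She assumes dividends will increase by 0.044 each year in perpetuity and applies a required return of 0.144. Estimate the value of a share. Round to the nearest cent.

Gordon growth model: P₀ = D₁/(r − g), with D₁ = 2.75 given directly.
P₀ = 2.7500 / (0.144 − 0.044) = 2.7500 / 0.1 = 27.5000

€27.50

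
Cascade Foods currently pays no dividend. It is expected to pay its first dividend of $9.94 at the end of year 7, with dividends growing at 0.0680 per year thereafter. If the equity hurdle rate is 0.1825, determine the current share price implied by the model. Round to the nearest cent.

Deferred-dividend DDM. At t=6 the remaining stream is a growing perpetuity with first payment D_7 = 9.94.
V_6 = D_7/(r−g) = 9.94/(0.1825−0.068) = 86.8122
P₀ = V_6/(1+r)^6 = 86.8122/(1+0.1825)^6 = 31.7522

$31.75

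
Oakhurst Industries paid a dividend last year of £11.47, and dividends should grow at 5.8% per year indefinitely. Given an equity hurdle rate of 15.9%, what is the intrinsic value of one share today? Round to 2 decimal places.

Gordon growth model: P₀ = D₁/(r − g). D₁ = 11.47 × (1 + 0.058) = 12.1353.
P₀ = 12.1353 / (0.159 − 0.058) = 12.1353 / 0.101 = 120.1511

£120.15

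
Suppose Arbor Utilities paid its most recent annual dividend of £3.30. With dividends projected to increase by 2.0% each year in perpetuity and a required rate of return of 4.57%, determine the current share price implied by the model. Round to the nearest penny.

£130.97

Gordon growth model: P₀ = D₁/(r − g). D₁ = 3.30 × (1 + 0.02) = 3.3660.
P₀ = 3.3660 / (0.0457 − 0.02) = 3.3660 / 0.0257 = 130.9728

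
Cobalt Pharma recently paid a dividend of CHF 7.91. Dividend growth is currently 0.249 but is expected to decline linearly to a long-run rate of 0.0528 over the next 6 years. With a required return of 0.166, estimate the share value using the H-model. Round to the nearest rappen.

CHF 114.69

H-model: P₀ = D₀[(1+g_L) + H(g_S−g_L)]/(r−g_L), with H = 6/2 = 3.
P₀ = 7.91 × [(1+0.0528) + 3×(0.249−0.0528)] / (0.166−0.0528)
   = 7.91 × 1.6414 / 0.1132 = 114.6950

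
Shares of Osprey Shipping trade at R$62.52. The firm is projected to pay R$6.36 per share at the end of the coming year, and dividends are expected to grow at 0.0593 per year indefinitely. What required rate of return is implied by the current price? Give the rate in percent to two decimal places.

16.10%

Rearranging the constant-growth DDM: r = D₁/P₀ + g.
r = 6.3600 / 62.52 + 0.0593 = 0.10173 + 0.0593 = 0.16103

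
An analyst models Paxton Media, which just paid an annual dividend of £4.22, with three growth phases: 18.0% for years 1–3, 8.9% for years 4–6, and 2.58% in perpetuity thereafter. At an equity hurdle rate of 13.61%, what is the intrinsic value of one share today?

£65.43

Three-stage DDM. Project D₁…D_6; terminal Gordon value at t=6 with g = 0.0258; discount at r = 0.1361.
D_1 = 4.9796
D_2 = 5.8759
D_3 = 6.9336
D_4 = 7.5507
D_5 = 8.2227
D_6 = 8.9545
TV_6 = 9.1855/(0.1361−0.0258) = 83.2778
P₀ = Σ Dₜ/(1+r)ᵗ + TV_6/(1+r)^6 = 65.4333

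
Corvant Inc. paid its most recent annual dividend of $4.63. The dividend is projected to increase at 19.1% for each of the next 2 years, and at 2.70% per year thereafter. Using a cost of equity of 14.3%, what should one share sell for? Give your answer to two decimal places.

Two-stage DDM. Project D₁…D_2 at 0.191, terminal growth 0.027, discount at r = 0.143.
D_1 = 5.5143
D_2 = 6.5676
Terminal value at t=2: TV = D_3/(r−g) = 6.7449/(0.143−0.027) = 58.1456
P₀ = 5.5143/(1+0.143)^1 + 6.5676/(1+0.143)^2 + 58.1456/(1+0.143)^2 = 54.3581

$54.36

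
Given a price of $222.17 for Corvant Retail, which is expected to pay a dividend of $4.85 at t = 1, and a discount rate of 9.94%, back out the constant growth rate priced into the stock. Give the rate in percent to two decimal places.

From P₀ = D₁/(r − g), the implied growth is g = r − D₁/P₀.
g = 0.0994 − 4.85/222.17 = 0.0994 − 0.02183 = 0.07757

7.76%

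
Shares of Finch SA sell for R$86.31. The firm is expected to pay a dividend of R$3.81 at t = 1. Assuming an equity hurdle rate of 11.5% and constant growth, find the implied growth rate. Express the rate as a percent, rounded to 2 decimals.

From P₀ = D₁/(r − g), the implied growth is g = r − D₁/P₀.
g = 0.115 − 3.81/86.31 = 0.115 − 0.04414 = 0.07086

7.09%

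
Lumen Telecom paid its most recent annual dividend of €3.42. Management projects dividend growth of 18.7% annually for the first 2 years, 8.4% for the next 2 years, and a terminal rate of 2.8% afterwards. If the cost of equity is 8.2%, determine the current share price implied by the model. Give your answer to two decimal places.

Three-stage DDM. Project D₁…D_4; terminal Gordon value at t=4 with g = 0.028; discount at r = 0.082.
D_1 = 4.0595
D_2 = 4.8187
D_3 = 5.2234
D_4 = 5.6622
TV_4 = 5.8208/(0.082−0.028) = 107.7917
P₀ = Σ Dₜ/(1+r)ᵗ + TV_4/(1+r)^4 = 94.7686

€94.77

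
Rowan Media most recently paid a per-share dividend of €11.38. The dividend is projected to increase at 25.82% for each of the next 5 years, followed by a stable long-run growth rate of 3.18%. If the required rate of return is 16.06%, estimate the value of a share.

€209.48

Two-stage DDM. Project D₁…D_5 at 0.2582, terminal growth 0.0318, discount at r = 0.1606.
D_1 = 14.3183
D_2 = 18.0153
D_3 = 22.6669
D_4 = 28.5194
D_5 = 35.8832
Terminal value at t=5: TV = D_6/(r−g) = 37.0242/(0.1606−0.0318) = 287.4553
P₀ = 14.3183/(1+0.1606)^1 + 18.0153/(1+0.1606)^2 + 22.6669/(1+0.1606)^3 + 28.5194/(1+0.1606)^4 + 35.8832/(1+0.1606)^5 + 287.4553/(1+0.1606)^5 = 209.4773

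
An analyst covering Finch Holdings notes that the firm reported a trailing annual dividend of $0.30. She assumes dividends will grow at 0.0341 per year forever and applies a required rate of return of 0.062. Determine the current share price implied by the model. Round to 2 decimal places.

Gordon growth model: P₀ = D₁/(r − g). D₁ = 0.30 × (1 + 0.0341) = 0.3102.
P₀ = 0.3102 / (0.062 − 0.0341) = 0.3102 / 0.0279 = 11.1194

$11.12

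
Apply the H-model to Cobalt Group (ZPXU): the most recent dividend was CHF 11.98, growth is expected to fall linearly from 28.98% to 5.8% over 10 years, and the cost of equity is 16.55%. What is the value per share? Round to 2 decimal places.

CHF 247.07

H-model: P₀ = D₀[(1+g_L) + H(g_S−g_L)]/(r−g_L), with H = 10/2 = 5.
P₀ = 11.98 × [(1+0.058) + 5×(0.2898−0.058)] / (0.1655−0.058)
   = 11.98 × 2.2170 / 0.1075 = 247.0666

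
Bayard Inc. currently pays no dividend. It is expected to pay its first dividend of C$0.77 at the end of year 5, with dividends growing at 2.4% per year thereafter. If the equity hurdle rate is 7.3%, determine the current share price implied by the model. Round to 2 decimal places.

Deferred-dividend DDM. At t=4 the remaining stream is a growing perpetuity with first payment D_5 = 0.77.
V_4 = D_5/(r−g) = 0.77/(0.073−0.024) = 15.7143
P₀ = V_4/(1+r)^4 = 15.7143/(1+0.073)^4 = 11.8548

C$11.85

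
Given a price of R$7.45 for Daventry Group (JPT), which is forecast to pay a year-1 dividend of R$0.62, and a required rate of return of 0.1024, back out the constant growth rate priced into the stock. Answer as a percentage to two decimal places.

1.92%

From P₀ = D₁/(r − g), the implied growth is g = r − D₁/P₀.
g = 0.1024 − 0.62/7.45 = 0.1024 − 0.08322 = 0.01918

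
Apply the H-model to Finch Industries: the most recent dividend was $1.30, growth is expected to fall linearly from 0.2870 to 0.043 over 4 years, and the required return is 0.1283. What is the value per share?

H-model: P₀ = D₀[(1+g_L) + H(g_S−g_L)]/(r−g_L), with H = 4/2 = 2.
P₀ = 1.30 × [(1+0.043) + 2×(0.287−0.043)] / (0.1283−0.043)
   = 1.30 × 1.5310 / 0.0853 = 23.3329

$23.33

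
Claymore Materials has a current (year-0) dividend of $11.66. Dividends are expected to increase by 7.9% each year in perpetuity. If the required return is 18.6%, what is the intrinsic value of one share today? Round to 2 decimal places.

Gordon growth model: P₀ = D₁/(r − g). D₁ = 11.66 × (1 + 0.079) = 12.5811.
P₀ = 12.5811 / (0.186 − 0.079) = 12.5811 / 0.107 = 117.5807

$117.58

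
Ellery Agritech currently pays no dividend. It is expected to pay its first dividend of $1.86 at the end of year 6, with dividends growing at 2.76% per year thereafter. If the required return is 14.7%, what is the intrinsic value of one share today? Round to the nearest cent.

Deferred-dividend DDM. At t=5 the remaining stream is a growing perpetuity with first payment D_6 = 1.86.
V_5 = D_6/(r−g) = 1.86/(0.147−0.0276) = 15.5779
P₀ = V_5/(1+r)^5 = 15.5779/(1+0.147)^5 = 7.8468

$7.85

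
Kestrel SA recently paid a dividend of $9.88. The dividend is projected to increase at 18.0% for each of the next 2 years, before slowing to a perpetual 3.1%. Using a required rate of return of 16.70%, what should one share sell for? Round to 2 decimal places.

$96.67

Two-stage DDM. Project D₁…D_2 at 0.18, terminal growth 0.031, discount at r = 0.167.
D_1 = 11.6584
D_2 = 13.7569
Terminal value at t=2: TV = D_3/(r−g) = 14.1834/(0.167−0.031) = 104.2895
P₀ = 11.6584/(1+0.167)^1 + 13.7569/(1+0.167)^2 + 104.2895/(1+0.167)^2 = 96.6685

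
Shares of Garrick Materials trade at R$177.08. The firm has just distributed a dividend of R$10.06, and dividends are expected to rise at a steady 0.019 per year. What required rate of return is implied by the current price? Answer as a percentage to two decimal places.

Rearranging the constant-growth DDM: r = D₁/P₀ + g.
D₁ = 10.06 × (1 + 0.019) = 10.2511.
r = 10.2511 / 177.08 + 0.019 = 0.05789 + 0.019 = 0.07689

7.69%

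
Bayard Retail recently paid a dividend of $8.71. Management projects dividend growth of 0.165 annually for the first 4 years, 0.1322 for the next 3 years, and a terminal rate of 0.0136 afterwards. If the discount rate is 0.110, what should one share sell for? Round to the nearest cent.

$190.30

Three-stage DDM. Project D₁…D_7; terminal Gordon value at t=7 with g = 0.0136; discount at r = 0.11.
D_1 = 10.1472
D_2 = 11.8214
D_3 = 13.7720
D_4 = 16.0443
D_5 = 18.1654
D_6 = 20.5669
D_7 = 23.2858
TV_7 = 23.6025/(0.11−0.0136) = 244.8392
P₀ = Σ Dₜ/(1+r)ᵗ + TV_7/(1+r)^7 = 190.2958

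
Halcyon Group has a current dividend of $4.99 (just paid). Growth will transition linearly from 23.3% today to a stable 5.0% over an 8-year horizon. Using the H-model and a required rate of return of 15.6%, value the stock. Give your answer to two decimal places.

H-model: P₀ = D₀[(1+g_L) + H(g_S−g_L)]/(r−g_L), with H = 8/2 = 4.
P₀ = 4.99 × [(1+0.05) + 4×(0.233−0.05)] / (0.156−0.05)
   = 4.99 × 1.7820 / 0.106 = 83.8885

$83.89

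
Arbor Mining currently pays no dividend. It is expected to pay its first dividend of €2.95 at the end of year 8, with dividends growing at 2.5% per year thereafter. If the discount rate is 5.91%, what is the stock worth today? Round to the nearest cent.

€57.88

Deferred-dividend DDM. At t=7 the remaining stream is a growing perpetuity with first payment D_8 = 2.95.
V_7 = D_8/(r−g) = 2.95/(0.0591−0.025) = 86.5103
P₀ = V_7/(1+r)^7 = 86.5103/(1+0.0591)^7 = 57.8774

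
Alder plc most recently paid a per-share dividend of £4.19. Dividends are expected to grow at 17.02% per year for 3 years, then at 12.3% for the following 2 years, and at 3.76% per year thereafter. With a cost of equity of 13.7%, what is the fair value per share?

Three-stage DDM. Project D₁…D_5; terminal Gordon value at t=5 with g = 0.0376; discount at r = 0.137.
D_1 = 4.9031
D_2 = 5.7377
D_3 = 6.7142
D_4 = 7.5400
D_5 = 8.4675
TV_5 = 8.7858/(0.137−0.0376) = 88.3888
P₀ = Σ Dₜ/(1+r)ᵗ + TV_5/(1+r)^5 = 68.8014

£68.80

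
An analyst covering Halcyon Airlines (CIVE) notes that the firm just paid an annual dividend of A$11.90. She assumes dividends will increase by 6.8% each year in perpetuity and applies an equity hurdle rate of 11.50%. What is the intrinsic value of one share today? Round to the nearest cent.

Gordon growth model: P₀ = D₁/(r − g). D₁ = 11.90 × (1 + 0.068) = 12.7092.
P₀ = 12.7092 / (0.115 − 0.068) = 12.7092 / 0.047 = 270.4085

A$270.41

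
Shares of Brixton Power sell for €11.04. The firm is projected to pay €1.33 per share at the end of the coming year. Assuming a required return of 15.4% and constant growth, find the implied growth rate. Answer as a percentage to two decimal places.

From P₀ = D₁/(r − g), the implied growth is g = r − D₁/P₀.
g = 0.154 − 1.33/11.04 = 0.154 − 0.12047 = 0.03353

3.35%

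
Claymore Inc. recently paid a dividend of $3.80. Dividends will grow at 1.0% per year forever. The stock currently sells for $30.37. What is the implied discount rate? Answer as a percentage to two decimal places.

13.64%

Rearranging the constant-growth DDM: r = D₁/P₀ + g.
D₁ = 3.80 × (1 + 0.01) = 3.8380.
r = 3.8380 / 30.37 + 0.01 = 0.12637 + 0.01 = 0.13637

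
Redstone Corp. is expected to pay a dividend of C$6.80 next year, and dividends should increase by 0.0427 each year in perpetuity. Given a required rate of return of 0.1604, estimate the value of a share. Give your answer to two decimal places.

Gordon growth model: P₀ = D₁/(r − g), with D₁ = 6.80 given directly.
P₀ = 6.8000 / (0.1604 − 0.0427) = 6.8000 / 0.1177 = 57.7740

C$57.77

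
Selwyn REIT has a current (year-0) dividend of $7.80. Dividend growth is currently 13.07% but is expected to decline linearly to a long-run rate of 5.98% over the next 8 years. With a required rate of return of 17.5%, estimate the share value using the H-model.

H-model: P₀ = D₀[(1+g_L) + H(g_S−g_L)]/(r−g_L), with H = 8/2 = 4.
P₀ = 7.80 × [(1+0.0598) + 4×(0.1307−0.0598)] / (0.175−0.0598)
   = 7.80 × 1.3434 / 0.1152 = 90.9594

$90.96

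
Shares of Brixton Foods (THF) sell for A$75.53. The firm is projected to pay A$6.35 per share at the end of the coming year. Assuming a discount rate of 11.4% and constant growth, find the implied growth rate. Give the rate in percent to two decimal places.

2.99%

From P₀ = D₁/(r − g), the implied growth is g = r − D₁/P₀.
g = 0.114 − 6.35/75.53 = 0.114 − 0.08407 = 0.02993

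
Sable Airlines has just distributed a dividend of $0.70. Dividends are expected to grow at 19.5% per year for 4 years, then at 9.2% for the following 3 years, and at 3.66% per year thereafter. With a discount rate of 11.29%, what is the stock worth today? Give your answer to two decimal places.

$17.99

Three-stage DDM. Project D₁…D_7; terminal Gordon value at t=7 with g = 0.0366; discount at r = 0.1129.
D_1 = 0.8365
D_2 = 0.9996
D_3 = 1.1945
D_4 = 1.4275
D_5 = 1.5588
D_6 = 1.7022
D_7 = 1.8588
TV_7 = 1.9269/(0.1129−0.0366) = 25.2537
P₀ = Σ Dₜ/(1+r)ᵗ + TV_7/(1+r)^7 = 17.9875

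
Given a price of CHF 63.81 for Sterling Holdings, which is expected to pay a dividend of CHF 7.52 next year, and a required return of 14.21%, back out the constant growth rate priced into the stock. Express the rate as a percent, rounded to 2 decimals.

2.43%

From P₀ = D₁/(r − g), the implied growth is g = r − D₁/P₀.
g = 0.1421 − 7.52/63.81 = 0.1421 − 0.11785 = 0.02425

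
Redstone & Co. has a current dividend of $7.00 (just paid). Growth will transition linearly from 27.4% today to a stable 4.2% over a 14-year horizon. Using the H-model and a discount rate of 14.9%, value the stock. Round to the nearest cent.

$174.41

H-model: P₀ = D₀[(1+g_L) + H(g_S−g_L)]/(r−g_L), with H = 14/2 = 7.
P₀ = 7.00 × [(1+0.042) + 7×(0.274−0.042)] / (0.149−0.042)
   = 7.00 × 2.6660 / 0.107 = 174.4112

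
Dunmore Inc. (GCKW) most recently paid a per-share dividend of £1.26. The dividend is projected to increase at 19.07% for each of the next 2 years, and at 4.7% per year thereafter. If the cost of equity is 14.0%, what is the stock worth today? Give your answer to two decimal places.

Two-stage DDM. Project D₁…D_2 at 0.1907, terminal growth 0.047, discount at r = 0.14.
D_1 = 1.5003
D_2 = 1.7864
Terminal value at t=2: TV = D_3/(r−g) = 1.8703/(0.14−0.047) = 20.1112
P₀ = 1.5003/(1+0.14)^1 + 1.7864/(1+0.14)^2 + 20.1112/(1+0.14)^2 = 18.1656

£18.17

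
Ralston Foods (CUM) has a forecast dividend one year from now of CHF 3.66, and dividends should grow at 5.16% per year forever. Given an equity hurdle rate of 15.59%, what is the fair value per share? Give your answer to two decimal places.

CHF 35.09

Gordon growth model: P₀ = D₁/(r − g), with D₁ = 3.66 given directly.
P₀ = 3.6600 / (0.1559 − 0.0516) = 3.6600 / 0.1043 = 35.0911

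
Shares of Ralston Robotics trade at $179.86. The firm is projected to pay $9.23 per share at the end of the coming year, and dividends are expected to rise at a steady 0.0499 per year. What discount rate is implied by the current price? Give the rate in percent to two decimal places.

10.12%

Rearranging the constant-growth DDM: r = D₁/P₀ + g.
r = 9.2300 / 179.86 + 0.0499 = 0.05132 + 0.0499 = 0.10122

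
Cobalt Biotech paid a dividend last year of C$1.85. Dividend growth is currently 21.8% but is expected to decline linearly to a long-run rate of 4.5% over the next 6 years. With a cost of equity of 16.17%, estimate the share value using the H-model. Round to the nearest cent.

H-model: P₀ = D₀[(1+g_L) + H(g_S−g_L)]/(r−g_L), with H = 6/2 = 3.
P₀ = 1.85 × [(1+0.045) + 3×(0.218−0.045)] / (0.1617−0.045)
   = 1.85 × 1.5640 / 0.1167 = 24.7935

C$24.79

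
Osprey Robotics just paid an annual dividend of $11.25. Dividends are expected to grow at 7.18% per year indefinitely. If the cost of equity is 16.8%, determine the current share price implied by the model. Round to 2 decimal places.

$125.34

Gordon growth model: P₀ = D₁/(r − g). D₁ = 11.25 × (1 + 0.0718) = 12.0578.
P₀ = 12.0578 / (0.168 − 0.0718) = 12.0578 / 0.0962 = 125.3404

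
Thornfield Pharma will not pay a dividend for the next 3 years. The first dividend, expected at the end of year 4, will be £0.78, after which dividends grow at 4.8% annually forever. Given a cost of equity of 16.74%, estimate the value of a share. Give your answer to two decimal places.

£4.11

Deferred-dividend DDM. At t=3 the remaining stream is a growing perpetuity with first payment D_4 = 0.78.
V_3 = D_4/(r−g) = 0.78/(0.1674−0.048) = 6.5327
P₀ = V_3/(1+r)^3 = 6.5327/(1+0.1674)^3 = 4.1061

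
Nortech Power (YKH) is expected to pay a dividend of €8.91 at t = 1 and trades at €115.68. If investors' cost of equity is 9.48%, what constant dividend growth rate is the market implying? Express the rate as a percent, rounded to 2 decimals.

From P₀ = D₁/(r − g), the implied growth is g = r − D₁/P₀.
g = 0.0948 − 8.91/115.68 = 0.0948 − 0.07702 = 0.01778

1.78%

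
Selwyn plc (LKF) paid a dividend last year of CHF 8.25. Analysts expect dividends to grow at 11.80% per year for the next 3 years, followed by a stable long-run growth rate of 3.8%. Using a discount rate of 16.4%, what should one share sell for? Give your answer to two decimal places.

Two-stage DDM. Project D₁…D_3 at 0.118, terminal growth 0.038, discount at r = 0.164.
D_1 = 9.2235
D_2 = 10.3119
D_3 = 11.5287
Terminal value at t=3: TV = D_4/(r−g) = 11.9668/(0.164−0.038) = 94.9743
P₀ = 9.2235/(1+0.164)^1 + 10.3119/(1+0.164)^2 + 11.5287/(1+0.164)^3 + 94.9743/(1+0.164)^3 = 83.0657

CHF 83.07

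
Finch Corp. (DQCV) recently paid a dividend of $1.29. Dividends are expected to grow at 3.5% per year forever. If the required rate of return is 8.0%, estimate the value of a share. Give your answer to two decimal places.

Gordon growth model: P₀ = D₁/(r − g). D₁ = 1.29 × (1 + 0.035) = 1.3351.
P₀ = 1.3351 / (0.08 − 0.035) = 1.3351 / 0.045 = 29.6700

$29.67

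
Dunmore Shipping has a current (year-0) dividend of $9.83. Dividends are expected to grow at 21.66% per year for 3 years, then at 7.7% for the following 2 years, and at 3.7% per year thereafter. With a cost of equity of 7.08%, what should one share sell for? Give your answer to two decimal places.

$514.81

Three-stage DDM. Project D₁…D_5; terminal Gordon value at t=5 with g = 0.037; discount at r = 0.0708.
D_1 = 11.9592
D_2 = 14.5495
D_3 = 17.7010
D_4 = 19.0639
D_5 = 20.5319
TV_5 = 21.2915/(0.0708−0.037) = 629.9273
P₀ = Σ Dₜ/(1+r)ᵗ + TV_5/(1+r)^5 = 514.8134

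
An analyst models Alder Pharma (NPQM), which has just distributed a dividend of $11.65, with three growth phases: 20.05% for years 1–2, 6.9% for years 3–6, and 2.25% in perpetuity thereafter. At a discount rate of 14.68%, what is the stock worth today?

$147.23

Three-stage DDM. Project D₁…D_6; terminal Gordon value at t=6 with g = 0.0225; discount at r = 0.1468.
D_1 = 13.9858
D_2 = 16.7900
D_3 = 17.9485
D_4 = 19.1869
D_5 = 20.5108
D_6 = 21.9261
TV_6 = 22.4194/(0.1468−0.0225) = 180.3654
P₀ = Σ Dₜ/(1+r)ᵗ + TV_6/(1+r)^6 = 147.2270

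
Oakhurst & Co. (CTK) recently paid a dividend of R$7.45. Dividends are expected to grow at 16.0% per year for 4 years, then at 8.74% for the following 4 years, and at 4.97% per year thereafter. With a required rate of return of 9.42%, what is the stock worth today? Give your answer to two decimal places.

R$288.13

Three-stage DDM. Project D₁…D_8; terminal Gordon value at t=8 with g = 0.0497; discount at r = 0.0942.
D_1 = 8.6420
D_2 = 10.0247
D_3 = 11.6287
D_4 = 13.4893
D_5 = 14.6682
D_6 = 15.9502
D_7 = 17.3443
D_8 = 18.8602
TV_8 = 19.7975/(0.0942−0.0497) = 444.8880
P₀ = Σ Dₜ/(1+r)ᵗ + TV_8/(1+r)^8 = 288.1271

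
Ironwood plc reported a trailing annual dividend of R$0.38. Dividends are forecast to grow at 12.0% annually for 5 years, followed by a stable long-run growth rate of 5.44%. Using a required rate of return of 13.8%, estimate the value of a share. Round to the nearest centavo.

Two-stage DDM. Project D₁…D_5 at 0.12, terminal growth 0.0544, discount at r = 0.138.
D_1 = 0.4256
D_2 = 0.4767
D_3 = 0.5339
D_4 = 0.5979
D_5 = 0.6697
Terminal value at t=5: TV = D_6/(r−g) = 0.7061/(0.138−0.0544) = 8.4464
P₀ = 0.4256/(1+0.138)^1 + 0.4767/(1+0.138)^2 + 0.5339/(1+0.138)^3 + 0.5979/(1+0.138)^4 + 0.6697/(1+0.138)^5 + 8.4464/(1+0.138)^5 = 6.2372

R$6.24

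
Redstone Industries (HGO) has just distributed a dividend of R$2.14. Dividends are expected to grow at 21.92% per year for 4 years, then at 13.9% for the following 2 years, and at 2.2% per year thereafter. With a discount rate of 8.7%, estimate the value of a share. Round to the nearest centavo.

Three-stage DDM. Project D₁…D_6; terminal Gordon value at t=6 with g = 0.022; discount at r = 0.087.
D_1 = 2.6091
D_2 = 3.1810
D_3 = 3.8783
D_4 = 4.7284
D_5 = 5.3856
D_6 = 6.1342
TV_6 = 6.2692/(0.087−0.022) = 96.4492
P₀ = Σ Dₜ/(1+r)ᵗ + TV_6/(1+r)^6 = 77.2348

R$77.23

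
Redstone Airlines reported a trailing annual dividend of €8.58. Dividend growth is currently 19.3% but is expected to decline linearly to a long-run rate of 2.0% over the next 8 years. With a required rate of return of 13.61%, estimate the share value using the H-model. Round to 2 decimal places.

€126.52

H-model: P₀ = D₀[(1+g_L) + H(g_S−g_L)]/(r−g_L), with H = 8/2 = 4.
P₀ = 8.58 × [(1+0.02) + 4×(0.193−0.02)] / (0.1361−0.02)
   = 8.58 × 1.7120 / 0.1161 = 126.5199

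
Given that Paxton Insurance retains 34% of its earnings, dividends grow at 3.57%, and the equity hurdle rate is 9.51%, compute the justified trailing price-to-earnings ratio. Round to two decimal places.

Payout ratio b = 1 − 0.34 = 0.66.
Justified trailing P/E = b(1+g)/(r−g) = 0.66×(1+0.0357)/(0.0951−0.0357) = 11.5078

11.51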